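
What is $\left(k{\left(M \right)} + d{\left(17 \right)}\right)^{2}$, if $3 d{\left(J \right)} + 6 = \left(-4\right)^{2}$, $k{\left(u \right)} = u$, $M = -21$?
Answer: $\frac{2809}{9} \approx 312.11$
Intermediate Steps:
$d{\left(J \right)} = \frac{10}{3}$ ($d{\left(J \right)} = -2 + \frac{\left(-4\right)^{2}}{3} = -2 + \frac{1}{3} \cdot 16 = -2 + \frac{16}{3} = \frac{10}{3}$)
$\left(k{\left(M \right)} + d{\left(17 \right)}\right)^{2} = \left(-21 + \frac{10}{3}\right)^{2} = \left(- \frac{53}{3}\right)^{2} = \frac{2809}{9}$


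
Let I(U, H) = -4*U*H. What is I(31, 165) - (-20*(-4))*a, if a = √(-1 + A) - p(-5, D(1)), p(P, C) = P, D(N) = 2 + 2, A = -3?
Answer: -20860 - 160*I ≈ -20860.0 - 160.0*I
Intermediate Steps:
D(N) = 4
I(U, H) = -4*H*U
a = 5 + 2*I (a = √(-1 - 3) - 1*(-5) = √(-4) + 5 = 2*I + 5 = 5 + 2*I ≈ 5.0 + 2.0*I)
I(31, 165) - (-20*(-4))*a = -4*165*31 - (-20*(-4))*(5 + 2*I) = -20460 - 80*(5 + 2*I) = -20460 - (400 + 160*I) = -20460 + (-400 - 160*I) = -20860 - 160*I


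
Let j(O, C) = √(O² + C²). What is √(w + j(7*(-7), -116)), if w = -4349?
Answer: √(-4349 + √15857) ≈ 64.985*I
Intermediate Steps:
j(O, C) = √(C² + O²)
√(w + j(7*(-7), -116)) = √(-4349 + √((-116)² + (7*(-7))²)) = √(-4349 + √(13456 + (-49)²)) = √(-4349 + √(13456 + 2401)) = √(-4349 + √15857)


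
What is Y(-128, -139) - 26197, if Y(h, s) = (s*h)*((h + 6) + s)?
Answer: -4669909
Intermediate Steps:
Y(h, s) = h*s*(6 + h + s) (Y(h, s) = (h*s)*((6 + h) + s) = (h*s)*(6 + h + s) = h*s*(6 + h + s))
Y(-128, -139) - 26197 = -128*(-139)*(6 - 128 - 139) - 26197 = -128*(-139)*(-261) - 26197 = -4643712 - 26197 = -4669909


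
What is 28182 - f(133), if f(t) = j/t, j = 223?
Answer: 3747983/133 ≈ 28180.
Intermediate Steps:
f(t) = 223/t
28182 - f(133) = 28182 - 223/133 = 3747983/133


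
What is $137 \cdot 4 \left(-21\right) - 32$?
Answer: $-11540$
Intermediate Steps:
$137 \cdot 4 \left(-21\right) - 32 = 137 \left(-84\right) - 32 = -11508 - 32 = -11540$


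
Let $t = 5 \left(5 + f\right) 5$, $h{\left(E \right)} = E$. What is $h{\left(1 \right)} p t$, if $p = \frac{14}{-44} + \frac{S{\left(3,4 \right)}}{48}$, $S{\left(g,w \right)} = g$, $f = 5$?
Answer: $- \frac{5625}{88} \approx -63.92$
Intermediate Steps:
$t = 250$ ($t = 5 \left(5 + 5\right) 5 = 5 \cdot 10 \cdot 5 = 50 \cdot 5 = 250$)
$p = - \frac{45}{176}$ ($p = \frac{14}{-44} + \frac{3}{48} = 14 \left(- \frac{1}{44}\right) + 3 \cdot \frac{1}{48} = - \frac{7}{22} + \frac{1}{16} = - \frac{45}{176} \approx -0.25568$)
$h{\left(1 \right)} p t = 1 \left(- \frac{45}{176}\right) 250 = \left(- \frac{45}{176}\right) 250 = - \frac{5625}{88}$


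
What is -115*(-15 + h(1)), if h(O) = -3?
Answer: 2070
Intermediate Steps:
-115*(-15 + h(1)) = -115*(-15 - 3) = -115*(-18) = 2070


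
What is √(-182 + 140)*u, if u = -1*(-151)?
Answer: 151*I*√42 ≈ 978.59*I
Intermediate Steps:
u = 151
√(-182 + 140)*u = √(-182 + 140)*151 = √(-42)*151 = (I*√42)*151 = 151*I*√42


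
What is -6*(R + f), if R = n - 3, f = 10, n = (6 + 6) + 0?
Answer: -114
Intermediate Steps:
n = 12 (n = 12 + 0 = 12)
R = 9 (R = 12 - 3 = 9)
-6*(R + f) = -6*(9 + 10) = -6*19 = -114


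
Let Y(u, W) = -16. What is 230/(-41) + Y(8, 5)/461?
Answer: -106686/18901 ≈ -5.6445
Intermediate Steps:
230/(-41) + Y(8, 5)/461 = 230/(-41) - 16/461 = 230*(-1/41) - 16*1/461 = -230/41 - 16/461 = -106686/18901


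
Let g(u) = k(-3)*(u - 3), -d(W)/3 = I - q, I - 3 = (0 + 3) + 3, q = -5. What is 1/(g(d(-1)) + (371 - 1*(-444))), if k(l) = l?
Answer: 1/950 ≈ 0.0010526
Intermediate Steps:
I = 9 (I = 3 + ((0 + 3) + 3) = 3 + (3 + 3) = 3 + 6 = 9)
d(W) = -42 (d(W) = -3*(9 - 1*(-5)) = -3*(9 + 5) = -3*14 = -42)
g(u) = 9 - 3*u (g(u) = -3*(u - 3) = -3*(-3 + u) = 9 - 3*u)
1/(g(d(-1)) + (371 - 1*(-444))) = 1/((9 - 3*(-42)) + (371 - 1*(-444))) = 1/((9 + 126) + (371 + 444)) = 1/(135 + 815) = 1/950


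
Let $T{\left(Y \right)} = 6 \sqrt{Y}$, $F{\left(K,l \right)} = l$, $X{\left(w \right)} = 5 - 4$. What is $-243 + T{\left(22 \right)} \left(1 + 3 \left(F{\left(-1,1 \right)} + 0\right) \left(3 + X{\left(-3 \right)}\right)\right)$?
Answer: $-243 + 78 \sqrt{22} \approx 122.85$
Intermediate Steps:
$X{\left(w \right)} = 1$
$-243 + T{\left(22 \right)} \left(1 + 3 \left(F{\left(-1,1 \right)} + 0\right) \left(3 + X{\left(-3 \right)}\right)\right) = -243 + 6 \sqrt{22} \left(1 + 3 \left(1 + 0\right) \left(3 + 1\right)\right) = -243 + 6 \sqrt{22} \left(1 + 3 \cdot 1 \cdot 4\right) = -243 + 6 \sqrt{22} \left(1 + 3 \cdot 4\right) = -243 + 6 \sqrt{22} \left(1 + 12\right) = -243 + 6 \sqrt{22} \cdot 13 = -243 + 78 \sqrt{22}$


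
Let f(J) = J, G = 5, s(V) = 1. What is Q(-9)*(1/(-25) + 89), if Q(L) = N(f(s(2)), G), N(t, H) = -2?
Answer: -4448/25 ≈ -177.92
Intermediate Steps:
Q(L) = -2
Q(-9)*(1/(-25) + 89) = -2*(1/(-25) + 89) = -2*(-1/25 + 89) = -2*2224/25 = -4448/25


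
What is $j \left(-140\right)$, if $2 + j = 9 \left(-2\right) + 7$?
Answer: $1820$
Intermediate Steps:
$j = -13$ ($j = -2 + \left(9 \left(-2\right) + 7\right) = -2 + \left(-18 + 7\right) = -2 - 11 = -13$)
$j \left(-140\right) = \left(-13\right) \left(-140\right) = 1820$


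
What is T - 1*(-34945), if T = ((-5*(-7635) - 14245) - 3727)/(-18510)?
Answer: 646811747/18510 ≈ 34944.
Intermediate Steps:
T = -20203/18510 (T = ((38175 - 14245) - 3727)*(-1/18510) = (23930 - 3727)*(-1/18510) = 20203*(-1/18510) = -20203/18510 ≈ -1.0915)
T - 1*(-34945) = -20203/18510 - 1*(-34945) = -20203/18510 + 34945 = 646811747/18510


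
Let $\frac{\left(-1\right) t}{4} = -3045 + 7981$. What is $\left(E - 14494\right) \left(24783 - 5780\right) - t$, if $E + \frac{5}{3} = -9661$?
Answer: $- \frac{1377088178}{3} \approx -4.5903 \cdot 10^{8}$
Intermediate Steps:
$E = - \frac{28988}{3}$ ($E = - \frac{5}{3} - 9661 = - \frac{28988}{3} \approx -9662.7$)
$t = -19744$ ($t = - 4 \left(-3045 + 7981\right) = \left(-4\right) 4936 = -19744$)
$\left(E - 14494\right) \left(24783 - 5780\right) - t = \left(- \frac{28988}{3} - 14494\right) \left(24783 - 5780\right) - -19744 = \left(- \frac{72470}{3}\right) 19003 + 19744 = - \frac{1377147410}{3} + 19744 = - \frac{1377088178}{3}$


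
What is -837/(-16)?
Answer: 837/16 ≈ 52.313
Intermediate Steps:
-837/(-16) = -837*(-1/16) = 837/16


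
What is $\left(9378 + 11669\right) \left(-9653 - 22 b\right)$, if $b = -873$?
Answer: $201061991$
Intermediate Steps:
$\left(9378 + 11669\right) \left(-9653 - 22 b\right) = \left(9378 + 11669\right) \left(-9653 - -19206\right) = 21047 \left(-9653 + 19206\right) = 21047 \cdot 9553 = 201061991$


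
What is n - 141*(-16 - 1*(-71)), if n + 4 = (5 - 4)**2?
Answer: -7758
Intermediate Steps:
n = -3 (n = -4 + (5 - 4)**2 = -4 + 1**2 = -4 + 1 = -3)
n - 141*(-16 - 1*(-71)) = -3 - 141*(-16 - 1*(-71)) = -3 - 141*(-16 + 71) = -3 - 141*55 = -3 - 7755 = -7758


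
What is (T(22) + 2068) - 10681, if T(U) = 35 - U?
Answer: -8600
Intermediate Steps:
(T(22) + 2068) - 10681 = ((35 - 1*22) + 2068) - 10681 = ((35 - 22) + 2068) - 10681 = (13 + 2068) - 10681 = 2081 - 10681 = -8600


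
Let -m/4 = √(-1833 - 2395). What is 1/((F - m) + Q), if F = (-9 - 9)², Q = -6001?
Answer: -811/4613711 - 8*I*√1057/32295977 ≈ -0.00017578 - 8.0534e-6*I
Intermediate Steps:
F = 324 (F = (-18)² = 324)
m = -8*I*√1057 (m = -4*√(-1833 - 2395) = -8*I*√1057 ≈ -260.09*I)
1/((F - m) + Q) = 1/((324 - (-8)*I*√1057) - 6001) = 1/((324 + 8*I*√1057) - 6001) = 1/(-5677 + 8*I*√1057)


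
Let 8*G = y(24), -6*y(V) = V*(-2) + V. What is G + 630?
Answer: 1261/2 ≈ 630.50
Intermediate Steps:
y(V) = V/6 (y(V) = -(V*(-2) + V)/6 = -(-2*V + V)/6 = -(-1)*V/6 = V/6)
G = ½ (G = ((⅙)*24)/8 = (⅛)*4 = ½ ≈ 0.50000)
G + 630 = ½ + 630 = 1261/2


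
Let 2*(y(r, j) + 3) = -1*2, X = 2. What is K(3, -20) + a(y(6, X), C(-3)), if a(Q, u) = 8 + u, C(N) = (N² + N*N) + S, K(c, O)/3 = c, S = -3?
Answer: 32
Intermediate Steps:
K(c, O) = 3*c
y(r, j) = -4 (y(r, j) = -3 + (-1*2)/2 = -3 + (½)*(-2) = -3 - 1 = -4)
C(N) = -3 + 2*N² (C(N) = (N² + N*N) - 3 = (N² + N²) - 3 = 2*N² - 3 = -3 + 2*N²)
K(3, -20) + a(y(6, X), C(-3)) = 3*3 + (8 + (-3 + 2*(-3)²)) = 9 + (8 + (-3 + 2*9)) = 9 + (8 + (-3 + 18)) = 9 + (8 + 15) = 9 + 23 = 32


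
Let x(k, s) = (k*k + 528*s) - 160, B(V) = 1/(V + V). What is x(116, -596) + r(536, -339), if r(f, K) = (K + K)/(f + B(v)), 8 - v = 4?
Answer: -1292675712/4289 ≈ -3.0139e+5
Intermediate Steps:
v = 4 (v = 8 - 1*4 = 8 - 4 = 4)
B(V) = 1/(2*V)
r(f, K) = 2*K/(⅛ + f) (r(f, K) = (K + K)/(f + (½)/4) = (2*K)/(f + (½)*(¼)) = (2*K)/(f + ⅛) = (2*K)/(⅛ + f) = 2*K/(⅛ + f))
x(k, s) = -160 + k² + 528*s (x(k, s) = (k² + 528*s) - 160 = -160 + k² + 528*s)
x(116, -596) + r(536, -339) = (-160 + 116² + 528*(-596)) + 16*(-339)/(1 + 8*536) = (-160 + 13456 - 314688) + 16*(-339)/(1 + 4288) = -301392 + 16*(-339)/4289 = -301392 + 16*(-339)*(1/4289) = -301392 - 5424/4289 = -1292675712/4289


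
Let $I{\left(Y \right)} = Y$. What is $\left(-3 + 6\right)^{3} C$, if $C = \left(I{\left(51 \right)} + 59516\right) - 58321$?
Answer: $33642$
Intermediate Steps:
$C = 1246$ ($C = \left(51 + 59516\right) - 58321 = 59567 - 58321 = 1246$)
$\left(-3 + 6\right)^{3} C = \left(-3 + 6\right)^{3} \cdot 1246 = 3^{3} \cdot 1246 = 27 \cdot 1246 = 33642$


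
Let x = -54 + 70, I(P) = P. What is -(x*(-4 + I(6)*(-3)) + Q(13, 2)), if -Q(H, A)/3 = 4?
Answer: 364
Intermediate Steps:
Q(H, A) = -12 (Q(H, A) = -3*4 = -12)
x = 16
-(x*(-4 + I(6)*(-3)) + Q(13, 2)) = -(16*(-4 + 6*(-3)) - 12) = -(16*(-4 - 18) - 12) = -(16*(-22) - 12) = -(-352 - 12) = -1*(-364) = 364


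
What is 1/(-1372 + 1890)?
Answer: 1/518 ≈ 0.0019305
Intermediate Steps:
1/(-1372 + 1890) = 1/518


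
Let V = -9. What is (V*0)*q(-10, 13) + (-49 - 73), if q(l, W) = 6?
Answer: -122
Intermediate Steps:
(V*0)*q(-10, 13) + (-49 - 73) = -9*0*6 + (-49 - 73) = 0*6 - 122 = 0 - 122 = -122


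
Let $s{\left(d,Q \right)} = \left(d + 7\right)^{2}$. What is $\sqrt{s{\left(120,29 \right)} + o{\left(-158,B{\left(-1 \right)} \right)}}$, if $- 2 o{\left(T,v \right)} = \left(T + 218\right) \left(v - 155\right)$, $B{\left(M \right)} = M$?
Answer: $\sqrt{20809} \approx 144.25$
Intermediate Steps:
$s{\left(d,Q \right)} = \left(7 + d\right)^{2}$
$o{\left(T,v \right)} = - \frac{\left(-155 + v\right) \left(218 + T\right)}{2}$ ($o{\left(T,v \right)} = - \frac{\left(T + 218\right) \left(v - 155\right)}{2} = - \frac{\left(218 + T\right) \left(-155 + v\right)}{2} = - \frac{\left(-155 + v\right) \left(218 + T\right)}{2}$)
$\sqrt{s{\left(120,29 \right)} + o{\left(-158,B{\left(-1 \right)} \right)}} = \sqrt{\left(7 + 120\right)^{2} + \left(16895 - -109 + \frac{155}{2} \left(-158\right) - \left(-79\right) \left(-1\right)\right)} = \sqrt{127^{2} + \left(16895 + 109 - 12245 - 79\right)} = \sqrt{16129 + 4680} = \sqrt{20809}$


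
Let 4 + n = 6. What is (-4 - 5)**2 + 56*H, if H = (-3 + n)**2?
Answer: 137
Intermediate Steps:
n = 2 (n = -4 + 6 = 2)
H = 1 (H = (-3 + 2)**2 = (-1)**2 = 1)
(-4 - 5)**2 + 56*H = (-4 - 5)**2 + 56*1 = (-9)**2 + 56 = 81 + 56 = 137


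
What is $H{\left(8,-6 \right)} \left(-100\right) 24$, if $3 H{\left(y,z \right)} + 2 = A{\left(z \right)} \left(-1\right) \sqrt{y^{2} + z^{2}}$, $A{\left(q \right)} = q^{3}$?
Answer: $-1726400$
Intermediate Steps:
$H{\left(y,z \right)} = - \frac{2}{3} - \frac{z^{3} \sqrt{y^{2} + z^{2}}}{3}$ ($H{\left(y,z \right)} = - \frac{2}{3} + \frac{z^{3} \left(-1\right) \sqrt{y^{2} + z^{2}}}{3} = - \frac{2}{3} + \frac{- z^{3} \sqrt{y^{2} + z^{2}}}{3} = - \frac{2}{3} + \frac{\left(-1\right) z^{3} \sqrt{y^{2} + z^{2}}}{3} = - \frac{2}{3} - \frac{z^{3} \sqrt{y^{2} + z^{2}}}{3}$)
$H{\left(8,-6 \right)} \left(-100\right) 24 = \left(- \frac{2}{3} - \frac{\left(-6\right)^{3} \sqrt{8^{2} + \left(-6\right)^{2}}}{3}\right) \left(-100\right) 24 = \left(- \frac{2}{3} - - 72 \sqrt{64 + 36}\right) \left(-100\right) 24 = \left(- \frac{2}{3} - - 72 \sqrt{100}\right) \left(-100\right) 24 = \left(- \frac{2}{3} - \left(-72\right) 10\right) \left(-100\right) 24 = \left(- \frac{2}{3} + 720\right) \left(-100\right) 24 = \frac{2158}{3} \left(-100\right) 24 = \left(- \frac{215800}{3}\right) 24 = -1726400$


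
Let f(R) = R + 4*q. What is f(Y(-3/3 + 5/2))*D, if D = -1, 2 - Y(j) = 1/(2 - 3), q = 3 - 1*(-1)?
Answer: -19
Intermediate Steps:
q = 4 (q = 3 + 1 = 4)
Y(j) = 3 (Y(j) = 2 - 1/(2 - 3) = 2 - 1/(-1) = 2 - 1*(-1) = 2 + 1 = 3)
f(R) = 16 + R (f(R) = R + 4*4 = R + 16 = 16 + R)
f(Y(-3/3 + 5/2))*D = (16 + 3)*(-1) = 19*(-1) = -19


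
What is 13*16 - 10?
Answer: 198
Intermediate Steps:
13*16 - 10 = 208 - 10 = 198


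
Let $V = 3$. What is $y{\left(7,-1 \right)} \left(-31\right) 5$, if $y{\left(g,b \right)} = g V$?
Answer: $-3255$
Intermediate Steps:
$y{\left(g,b \right)} = 3 g$ ($y{\left(g,b \right)} = g 3 = 3 g$)
$y{\left(7,-1 \right)} \left(-31\right) 5 = 3 \cdot 7 \left(-31\right) 5 = 21 \left(-31\right) 5 = \left(-651\right) 5 = -3255$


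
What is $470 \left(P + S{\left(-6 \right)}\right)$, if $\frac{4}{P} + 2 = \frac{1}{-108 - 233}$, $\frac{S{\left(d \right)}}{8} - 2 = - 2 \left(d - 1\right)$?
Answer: $\frac{40448200}{683} \approx 59221.0$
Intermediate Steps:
$S{\left(d \right)} = 32 - 16 d$ ($S{\left(d \right)} = 16 + 8 \left(- 2 \left(d - 1\right)\right) = 16 + 8 \left(- 2 \left(-1 + d\right)\right) = 16 + 8 \left(2 - 2 d\right) = 16 - \left(-16 + 16 d\right) = 32 - 16 d$)
$P = - \frac{1364}{683}$ ($P = \frac{4}{-2 + \frac{1}{-108 - 233}} = \frac{4}{-2 + \frac{1}{-341}} = \frac{4}{-2 - \frac{1}{341}} = \frac{4}{- \frac{683}{341}} = 4 \left(- \frac{341}{683}\right) = - \frac{1364}{683} \approx -1.9971$)
$470 \left(P + S{\left(-6 \right)}\right) = 470 \left(- \frac{1364}{683} + \left(32 - -96\right)\right) = 470 \left(- \frac{1364}{683} + \left(32 + 96\right)\right) = 470 \left(- \frac{1364}{683} + 128\right) = 470 \cdot \frac{86060}{683} = \frac{40448200}{683}$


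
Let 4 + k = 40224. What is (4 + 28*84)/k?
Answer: 589/10055 ≈ 0.058578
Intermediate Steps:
k = 40220 (k = -4 + 40224 = 40220)
(4 + 28*84)/k = (4 + 28*84)/40220 = (4 + 2352)*(1/40220) = 2356*(1/40220) = 589/10055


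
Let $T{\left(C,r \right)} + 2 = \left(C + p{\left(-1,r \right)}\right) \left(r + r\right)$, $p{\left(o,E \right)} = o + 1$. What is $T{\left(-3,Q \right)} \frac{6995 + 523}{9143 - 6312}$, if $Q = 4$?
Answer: $- \frac{195468}{2831} \approx -69.046$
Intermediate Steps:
$p{\left(o,E \right)} = 1 + o$
$T{\left(C,r \right)} = -2 + 2 C r$ ($T{\left(C,r \right)} = -2 + \left(C + \left(1 - 1\right)\right) \left(r + r\right) = -2 + \left(C + 0\right) 2 r = -2 + C 2 r = -2 + 2 C r$)
$T{\left(-3,Q \right)} \frac{6995 + 523}{9143 - 6312} = \left(-2 + 2 \left(-3\right) 4\right) \frac{6995 + 523}{9143 - 6312} = \left(-2 - 24\right) \frac{7518}{2831} = - 26 \cdot 7518 \cdot \frac{1}{2831} = \left(-26\right) \frac{7518}{2831} = - \frac{195468}{2831}$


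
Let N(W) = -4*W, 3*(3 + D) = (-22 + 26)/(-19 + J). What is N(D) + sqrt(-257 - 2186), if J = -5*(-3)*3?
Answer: 460/39 + I*sqrt(2443) ≈ 11.795 + 49.427*I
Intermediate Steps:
J = 45 (J = 15*3 = 45)
D = -115/39 (D = -3 + ((-22 + 26)/(-19 + 45))/3 = -3 + (4/26)/3 = -3 + (4*(1/26))/3 = -3 + (1/3)*(2/13) = -3 + 2/39 = -115/39 ≈ -2.9487)
N(D) + sqrt(-257 - 2186) = -4*(-115/39) + sqrt(-257 - 2186) = 460/39 + sqrt(-2443) = 460/39 + I*sqrt(2443)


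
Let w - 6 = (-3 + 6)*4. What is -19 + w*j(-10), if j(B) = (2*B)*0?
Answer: -19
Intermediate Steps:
j(B) = 0
w = 18 (w = 6 + (-3 + 6)*4 = 6 + 3*4 = 6 + 12 = 18)
-19 + w*j(-10) = -19 + 18*0 = -19 + 0 = -19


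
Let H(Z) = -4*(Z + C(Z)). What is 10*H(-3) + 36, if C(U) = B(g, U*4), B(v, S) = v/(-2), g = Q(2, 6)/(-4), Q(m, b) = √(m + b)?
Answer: 156 - 10*√2 ≈ 141.86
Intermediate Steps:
Q(m, b) = √(b + m)
g = -√2/2 (g = √(6 + 2)/(-4) = √8*(-¼) = (2*√2)*(-¼) = -√2/2 ≈ -0.70711)
B(v, S) = -v/2 (B(v, S) = v*(-½) = -v/2)
C(U) = √2/4 (C(U) = -(-1)*√2/4 = √2/4)
H(Z) = -√2 - 4*Z (H(Z) = -4*(Z + √2/4) = -√2 - 4*Z)
10*H(-3) + 36 = 10*(-√2 - 4*(-3)) + 36 = 10*(-√2 + 12) + 36 = 10*(12 - √2) + 36 = (120 - 10*√2) + 36 = 156 - 10*√2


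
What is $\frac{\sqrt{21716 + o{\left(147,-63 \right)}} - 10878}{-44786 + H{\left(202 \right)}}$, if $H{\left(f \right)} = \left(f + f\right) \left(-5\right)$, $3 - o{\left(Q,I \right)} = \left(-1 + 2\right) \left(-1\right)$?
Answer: $\frac{1813}{7801} - \frac{\sqrt{5430}}{23403} \approx 0.22926$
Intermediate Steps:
$o{\left(Q,I \right)} = 4$ ($o{\left(Q,I \right)} = 3 - \left(-1 + 2\right) \left(-1\right) = 3 - 1 \left(-1\right) = 3 - -1 = 3 + 1 = 4$)
$H{\left(f \right)} = - 10 f$ ($H{\left(f \right)} = 2 f \left(-5\right) = - 10 f$)
$\frac{\sqrt{21716 + o{\left(147,-63 \right)}} - 10878}{-44786 + H{\left(202 \right)}} = \frac{\sqrt{21716 + 4} - 10878}{-44786 - 2020} = \frac{\sqrt{21720} - 10878}{-44786 - 2020} = \frac{2 \sqrt{5430} - 10878}{-46806} = \left(-10878 + 2 \sqrt{5430}\right) \left(- \frac{1}{46806}\right) = \frac{1813}{7801} - \frac{\sqrt{5430}}{23403}$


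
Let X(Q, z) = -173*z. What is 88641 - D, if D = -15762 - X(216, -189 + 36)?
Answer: 130872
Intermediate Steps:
D = -42231 (D = -15762 - (-173)*(-189 + 36) = -15762 - (-173)*(-153) = -15762 - 1*26469 = -15762 - 26469 = -42231)
88641 - D = 88641 - 1*(-42231) = 88641 + 42231 = 130872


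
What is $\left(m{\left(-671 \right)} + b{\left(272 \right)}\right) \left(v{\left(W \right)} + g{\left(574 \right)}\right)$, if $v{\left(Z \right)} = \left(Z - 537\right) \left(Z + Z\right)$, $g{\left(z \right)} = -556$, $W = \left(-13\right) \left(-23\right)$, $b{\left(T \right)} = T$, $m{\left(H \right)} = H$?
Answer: $57009120$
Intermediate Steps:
$W = 299$
$v{\left(Z \right)} = 2 Z \left(-537 + Z\right)$ ($v{\left(Z \right)} = \left(-537 + Z\right) 2 Z = 2 Z \left(-537 + Z\right)$)
$\left(m{\left(-671 \right)} + b{\left(272 \right)}\right) \left(v{\left(W \right)} + g{\left(574 \right)}\right) = \left(-671 + 272\right) \left(2 \cdot 299 \left(-537 + 299\right) - 556\right) = - 399 \left(2 \cdot 299 \left(-238\right) - 556\right) = - 399 \left(-142324 - 556\right) = \left(-399\right) \left(-142880\right) = 57009120$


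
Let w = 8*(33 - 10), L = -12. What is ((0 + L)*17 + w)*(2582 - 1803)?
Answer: -15580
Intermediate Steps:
w = 184 (w = 8*23 = 184)
((0 + L)*17 + w)*(2582 - 1803) = ((0 - 12)*17 + 184)*(2582 - 1803) = (-12*17 + 184)*779 = (-204 + 184)*779 = -20*779 = -15580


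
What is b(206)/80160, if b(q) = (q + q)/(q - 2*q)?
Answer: -1/40080 ≈ -2.4950e-5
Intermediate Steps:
b(q) = -2 (b(q) = (2*q)/((-q)) = (2*q)*(-1/q) = -2)
b(206)/80160 = -2/80160 = -2*1/80160 = -1/40080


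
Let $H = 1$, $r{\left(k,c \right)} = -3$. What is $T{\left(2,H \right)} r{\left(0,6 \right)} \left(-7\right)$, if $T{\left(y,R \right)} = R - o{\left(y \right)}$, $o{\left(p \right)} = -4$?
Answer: $105$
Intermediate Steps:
$T{\left(y,R \right)} = 4 + R$ ($T{\left(y,R \right)} = R - -4 = R + 4 = 4 + R$)
$T{\left(2,H \right)} r{\left(0,6 \right)} \left(-7\right) = \left(4 + 1\right) \left(-3\right) \left(-7\right) = 5 \left(-3\right) \left(-7\right) = \left(-15\right) \left(-7\right) = 105$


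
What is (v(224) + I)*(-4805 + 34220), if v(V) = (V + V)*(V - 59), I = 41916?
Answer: 3407315940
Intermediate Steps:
v(V) = 2*V*(-59 + V) (v(V) = (2*V)*(-59 + V) = 2*V*(-59 + V))
(v(224) + I)*(-4805 + 34220) = (2*224*(-59 + 224) + 41916)*(-4805 + 34220) = (2*224*165 + 41916)*29415 = (73920 + 41916)*29415 = 115836*29415 = 3407315940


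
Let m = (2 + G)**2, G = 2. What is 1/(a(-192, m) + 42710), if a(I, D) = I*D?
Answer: 1/39638 ≈ 2.5228e-5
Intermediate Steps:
m = 16 (m = (2 + 2)**2 = 4**2 = 16)
a(I, D) = D*I
1/(a(-192, m) + 42710) = 1/(16*(-192) + 42710) = 1/(-3072 + 42710) = 1/39638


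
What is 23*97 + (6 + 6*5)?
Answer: 2267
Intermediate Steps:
23*97 + (6 + 6*5) = 2231 + (6 + 30) = 2231 + 36 = 2267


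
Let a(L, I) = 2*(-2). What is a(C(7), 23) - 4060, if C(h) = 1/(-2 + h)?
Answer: -4064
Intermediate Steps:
a(L, I) = -4
a(C(7), 23) - 4060 = -4 - 4060 = -4064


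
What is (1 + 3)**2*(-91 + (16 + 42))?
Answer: -528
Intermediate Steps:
(1 + 3)**2*(-91 + (16 + 42)) = 4**2*(-91 + 58) = 16*(-33) = -528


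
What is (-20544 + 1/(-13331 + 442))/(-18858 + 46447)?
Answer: -264791617/355594621 ≈ -0.74464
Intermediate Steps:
(-20544 + 1/(-13331 + 442))/(-18858 + 46447) = (-20544 + 1/(-12889))/27589 = (-20544 - 1/12889)*(1/27589) = -264791617/12889*1/27589 = -264791617/355594621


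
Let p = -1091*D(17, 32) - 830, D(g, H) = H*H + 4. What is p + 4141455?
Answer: 3019077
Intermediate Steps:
D(g, H) = 4 + H**2 (D(g, H) = H**2 + 4 = 4 + H**2)
p = -1122378 (p = -1091*(4 + 32**2) - 830 = -1091*(4 + 1024) - 830 = -1091*1028 - 830 = -1121548 - 830 = -1122378)
p + 4141455 = -1122378 + 4141455 = 3019077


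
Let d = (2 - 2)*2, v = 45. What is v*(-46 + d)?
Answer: -2070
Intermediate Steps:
d = 0 (d = 0*2 = 0)
v*(-46 + d) = 45*(-46 + 0) = 45*(-46) = -2070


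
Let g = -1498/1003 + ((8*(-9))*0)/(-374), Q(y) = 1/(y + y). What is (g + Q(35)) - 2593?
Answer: -182158387/70210 ≈ -2594.5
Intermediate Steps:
Q(y) = 1/(2*y)
g = -1498/1003 (g = -1498*1/1003 - 72*0*(-1/374) = -1498/1003 + 0*(-1/374) = -1498/1003 + 0 = -1498/1003 ≈ -1.4935)
(g + Q(35)) - 2593 = (-1498/1003 + (1/2)/35) - 2593 = (-1498/1003 + (1/2)*(1/35)) - 2593 = (-1498/1003 + 1/70) - 2593 = -103857/70210 - 2593 = -182158387/70210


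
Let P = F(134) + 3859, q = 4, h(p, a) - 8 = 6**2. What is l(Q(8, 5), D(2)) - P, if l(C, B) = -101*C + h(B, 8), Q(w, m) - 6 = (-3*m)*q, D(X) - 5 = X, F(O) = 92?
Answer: 1547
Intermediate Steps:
h(p, a) = 44 (h(p, a) = 8 + 6**2 = 8 + 36 = 44)
D(X) = 5 + X
Q(w, m) = 6 - 12*m (Q(w, m) = 6 - 3*m*4 = 6 - 12*m)
l(C, B) = 44 - 101*C (l(C, B) = -101*C + 44 = 44 - 101*C)
P = 3951 (P = 92 + 3859 = 3951)
l(Q(8, 5), D(2)) - P = (44 - 101*(6 - 12*5)) - 1*3951 = (44 - 101*(6 - 60)) - 3951 = (44 - 101*(-54)) - 3951 = (44 + 5454) - 3951 = 5498 - 3951 = 1547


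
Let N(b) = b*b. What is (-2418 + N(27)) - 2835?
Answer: -4524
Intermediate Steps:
N(b) = b**2
(-2418 + N(27)) - 2835 = (-2418 + 27**2) - 2835 = (-2418 + 729) - 2835 = -1689 - 2835 = -4524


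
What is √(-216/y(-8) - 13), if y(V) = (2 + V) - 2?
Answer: √14 ≈ 3.7417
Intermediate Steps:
y(V) = V
√(-216/y(-8) - 13) = √(-216/(-8) - 13) = √(-216*(-1)/8 - 13) = √(-4*(-27/4) - 13) = √(27 - 13) = √14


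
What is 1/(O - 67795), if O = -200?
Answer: -1/67995 ≈ -1.4707e-5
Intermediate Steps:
1/(O - 67795) = 1/(-200 - 67795) = 1/(-67995) = -1/67995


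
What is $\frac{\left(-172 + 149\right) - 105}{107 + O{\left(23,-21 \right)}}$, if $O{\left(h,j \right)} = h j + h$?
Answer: $\frac{128}{353} \approx 0.36261$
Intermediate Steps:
$O{\left(h,j \right)} = h + h j$
$\frac{\left(-172 + 149\right) - 105}{107 + O{\left(23,-21 \right)}} = \frac{\left(-172 + 149\right) - 105}{107 + 23 \left(1 - 21\right)} = \frac{-23 - 105}{107 + 23 \left(-20\right)} = - \frac{128}{107 - 460} = - \frac{128}{-353} = \left(-128\right) \left(- \frac{1}{353}\right) = \frac{128}{353}$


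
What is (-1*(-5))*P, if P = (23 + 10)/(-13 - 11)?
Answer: -55/8 ≈ -6.8750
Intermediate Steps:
P = -11/8 (P = 33/(-24) = 33*(-1/24) = -11/8 ≈ -1.3750)
(-1*(-5))*P = -1*(-5)*(-11/8) = 5*(-11/8) = -55/8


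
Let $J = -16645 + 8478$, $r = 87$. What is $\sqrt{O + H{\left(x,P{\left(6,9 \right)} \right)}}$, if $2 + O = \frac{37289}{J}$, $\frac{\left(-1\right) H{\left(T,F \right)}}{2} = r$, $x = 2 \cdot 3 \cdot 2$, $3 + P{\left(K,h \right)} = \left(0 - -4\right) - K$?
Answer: $\frac{i \sqrt{12043719727}}{8167} \approx 13.437 i$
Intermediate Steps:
$P{\left(K,h \right)} = 1 - K$ ($P{\left(K,h \right)} = -3 - \left(-4 + K\right) = 1 - K$)
$x = 12$ ($x = 6 \cdot 2 = 12$)
$J = -8167$
$H{\left(T,F \right)} = -174$ ($H{\left(T,F \right)} = \left(-2\right) 87 = -174$)
$O = - \frac{53623}{8167}$ ($O = -2 + \frac{37289}{-8167} = -2 + 37289 \left(- \frac{1}{8167}\right) = -2 - \frac{37289}{8167} = - \frac{53623}{8167} \approx -6.5658$)
$\sqrt{O + H{\left(x,P{\left(6,9 \right)} \right)}} = \sqrt{- \frac{53623}{8167} - 174} = \sqrt{- \frac{1474681}{8167}} = \frac{i \sqrt{12043719727}}{8167}$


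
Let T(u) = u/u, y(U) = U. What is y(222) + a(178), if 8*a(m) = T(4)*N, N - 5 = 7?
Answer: 447/2 ≈ 223.50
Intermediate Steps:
N = 12 (N = 5 + 7 = 12)
T(u) = 1
a(m) = 3/2 (a(m) = (1*12)/8 = (1/8)*12 = 3/2)
y(222) + a(178) = 222 + 3/2 = 447/2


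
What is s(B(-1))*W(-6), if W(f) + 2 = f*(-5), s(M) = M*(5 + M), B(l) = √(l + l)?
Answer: -56 + 140*I*√2 ≈ -56.0 + 197.99*I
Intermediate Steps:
B(l) = √2*√l (B(l) = √(2*l) = √2*√l)
W(f) = -2 - 5*f (W(f) = -2 + f*(-5) = -2 - 5*f)
s(B(-1))*W(-6) = ((√2*√(-1))*(5 + √2*√(-1)))*(-2 - 5*(-6)) = ((√2*I)*(5 + √2*I))*(-2 + 30) = ((I*√2)*(5 + I*√2))*28 = (I*√2*(5 + I*√2))*28 = 28*I*√2*(5 + I*√2)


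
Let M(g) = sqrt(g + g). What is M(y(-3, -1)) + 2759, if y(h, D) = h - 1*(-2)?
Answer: 2759 + I*sqrt(2) ≈ 2759.0 + 1.4142*I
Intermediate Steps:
y(h, D) = 2 + h (y(h, D) = h + 2 = 2 + h)
M(g) = sqrt(2)*sqrt(g) (M(g) = sqrt(2*g) = sqrt(2)*sqrt(g))
M(y(-3, -1)) + 2759 = sqrt(2)*sqrt(2 - 3) + 2759 = sqrt(2)*sqrt(-1) + 2759 = sqrt(2)*I + 2759 = I*sqrt(2) + 2759 = 2759 + I*sqrt(2)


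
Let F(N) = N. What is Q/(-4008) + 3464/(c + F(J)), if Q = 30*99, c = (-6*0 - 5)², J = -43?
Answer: -1161431/6012 ≈ -193.19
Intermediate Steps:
c = 25 (c = (0 - 5)² = (-5)² = 25)
Q = 2970
Q/(-4008) + 3464/(c + F(J)) = 2970/(-4008) + 3464/(25 - 43) = 2970*(-1/4008) + 3464/(-18) = -495/668 + 3464*(-1/18) = -495/668 - 1732/9 = -1161431/6012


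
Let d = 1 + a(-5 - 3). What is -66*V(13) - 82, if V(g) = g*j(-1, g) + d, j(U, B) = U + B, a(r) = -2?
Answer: -10312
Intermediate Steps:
j(U, B) = B + U
d = -1 (d = 1 - 2 = -1)
V(g) = -1 + g*(-1 + g) (V(g) = g*(g - 1) - 1 = g*(-1 + g) - 1 = -1 + g*(-1 + g))
-66*V(13) - 82 = -66*(-1 + 13*(-1 + 13)) - 82 = -66*(-1 + 13*12) - 82 = -66*(-1 + 156) - 82 = -66*155 - 82 = -10230 - 82 = -10312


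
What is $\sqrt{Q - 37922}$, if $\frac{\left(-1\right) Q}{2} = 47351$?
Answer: $12 i \sqrt{921} \approx 364.18 i$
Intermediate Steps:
$Q = -94702$ ($Q = \left(-2\right) 47351 = -94702$)
$\sqrt{Q - 37922} = \sqrt{-94702 - 37922} = \sqrt{-132624} = 12 i \sqrt{921}$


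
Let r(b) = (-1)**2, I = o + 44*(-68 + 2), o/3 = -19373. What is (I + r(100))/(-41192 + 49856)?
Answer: -30511/4332 ≈ -7.0432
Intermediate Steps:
o = -58119 (o = 3*(-19373) = -58119)
I = -61023 (I = -58119 + 44*(-68 + 2) = -58119 + 44*(-66) = -58119 - 2904 = -61023)
r(b) = 1
(I + r(100))/(-41192 + 49856) = (-61023 + 1)/(-41192 + 49856) = -61022/8664 = -61022*1/8664 = -30511/4332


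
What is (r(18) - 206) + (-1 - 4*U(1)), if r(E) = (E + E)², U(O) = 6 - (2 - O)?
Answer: 1069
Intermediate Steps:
U(O) = 4 + O (U(O) = 6 + (-2 + O) = 4 + O)
r(E) = 4*E² (r(E) = (2*E)² = 4*E²)
(r(18) - 206) + (-1 - 4*U(1)) = (4*18² - 206) + (-1 - 4*(4 + 1)) = (4*324 - 206) + (-1 - 4*5) = (1296 - 206) + (-1 - 20) = 1090 - 21 = 1069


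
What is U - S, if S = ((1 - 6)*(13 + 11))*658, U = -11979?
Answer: 66981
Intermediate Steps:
S = -78960 (S = -5*24*658 = -120*658 = -78960)
U - S = -11979 - 1*(-78960) = -11979 + 78960 = 66981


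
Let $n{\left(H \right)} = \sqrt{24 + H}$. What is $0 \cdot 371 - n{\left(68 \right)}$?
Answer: $- 2 \sqrt{23} \approx -9.5917$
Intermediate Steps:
$0 \cdot 371 - n{\left(68 \right)} = 0 \cdot 371 - \sqrt{24 + 68} = 0 - \sqrt{92} = 0 - 2 \sqrt{23} = - 2 \sqrt{23}$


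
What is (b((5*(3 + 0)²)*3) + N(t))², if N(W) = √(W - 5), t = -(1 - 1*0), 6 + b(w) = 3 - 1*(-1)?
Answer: (2 - I*√6)² ≈ -2.0 - 9.798*I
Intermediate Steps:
b(w) = -2 (b(w) = -6 + (3 - 1*(-1)) = -6 + (3 + 1) = -6 + 4 = -2)
t = -1 (t = -(1 + 0) = -1*1 = -1)
N(W) = √(-5 + W)
(b((5*(3 + 0)²)*3) + N(t))² = (-2 + √(-5 - 1))² = (-2 + √(-6))² = (-2 + I*√6)²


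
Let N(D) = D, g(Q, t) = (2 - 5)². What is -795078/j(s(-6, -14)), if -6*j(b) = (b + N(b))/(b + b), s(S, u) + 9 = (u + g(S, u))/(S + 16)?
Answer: 4770468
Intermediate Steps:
g(Q, t) = 9 (g(Q, t) = (-3)² = 9)
s(S, u) = -9 + (9 + u)/(16 + S) (s(S, u) = -9 + (u + 9)/(S + 16) = -9 + (9 + u)/(16 + S))
j(b) = -⅙ (j(b) = -(b + b)/(6*(b + b)) = -2*b/(6*(2*b)) = -2*b*1/(2*b)/6 = -⅙*1 = -⅙)
-795078/j(s(-6, -14)) = -795078/(-⅙) = -795078*(-6) = 4770468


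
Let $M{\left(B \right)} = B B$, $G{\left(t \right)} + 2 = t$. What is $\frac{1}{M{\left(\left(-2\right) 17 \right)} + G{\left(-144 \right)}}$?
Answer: $\frac{1}{1010} \approx 0.0009901$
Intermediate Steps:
$G{\left(t \right)} = -2 + t$
$M{\left(B \right)} = B^{2}$
$\frac{1}{M{\left(\left(-2\right) 17 \right)} + G{\left(-144 \right)}} = \frac{1}{\left(\left(-2\right) 17\right)^{2} - 146} = \frac{1}{\left(-34\right)^{2} - 146} = \frac{1}{1156 - 146} = \frac{1}{1010}$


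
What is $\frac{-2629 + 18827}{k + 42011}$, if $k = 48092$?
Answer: $\frac{1246}{6931} \approx 0.17977$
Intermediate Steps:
$\frac{-2629 + 18827}{k + 42011} = \frac{-2629 + 18827}{48092 + 42011} = \frac{16198}{90103} = 16198 \cdot \frac{1}{90103} = \frac{1246}{6931}$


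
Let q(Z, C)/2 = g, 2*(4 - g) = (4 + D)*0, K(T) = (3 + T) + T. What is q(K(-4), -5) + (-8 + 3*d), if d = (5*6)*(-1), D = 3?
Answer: -90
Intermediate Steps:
d = -30 (d = 30*(-1) = -30)
K(T) = 3 + 2*T
g = 4 (g = 4 - (4 + 3)*0/2 = 4 - 7*0/2 = 4 - ½*0 = 4 + 0 = 4)
q(Z, C) = 8 (q(Z, C) = 2*4 = 8)
q(K(-4), -5) + (-8 + 3*d) = 8 + (-8 + 3*(-30)) = 8 + (-8 - 90) = 8 - 98 = -90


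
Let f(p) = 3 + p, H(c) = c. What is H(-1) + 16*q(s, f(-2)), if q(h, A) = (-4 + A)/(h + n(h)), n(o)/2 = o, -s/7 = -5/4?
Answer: -99/35 ≈ -2.8286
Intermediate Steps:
s = 35/4 (s = -(-35)/4 = -7*(-5/4) = 35/4 ≈ 8.7500)
n(o) = 2*o
q(h, A) = (-4 + A)/(3*h) (q(h, A) = (-4 + A)/(h + 2*h) = (-4 + A)/((3*h)) = (-4 + A)*(1/(3*h)) = (-4 + A)/(3*h))
H(-1) + 16*q(s, f(-2)) = -1 + 16*((-4 + (3 - 2))/(3*(35/4))) = -1 + 16*((⅓)*(4/35)*(-4 + 1)) = -1 + 16*((⅓)*(4/35)*(-3)) = -1 + 16*(-4/35) = -1 - 64/35 = -99/35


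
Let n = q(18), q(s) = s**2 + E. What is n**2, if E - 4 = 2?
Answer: 108900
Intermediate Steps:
E = 6 (E = 4 + 2 = 6)
q(s) = 6 + s**2 (q(s) = s**2 + 6 = 6 + s**2)
n = 330 (n = 6 + 18**2 = 6 + 324 = 330)
n**2 = 330**2 = 108900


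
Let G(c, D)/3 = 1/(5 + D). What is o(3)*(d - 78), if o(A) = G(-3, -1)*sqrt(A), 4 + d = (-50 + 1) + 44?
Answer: -261*sqrt(3)/4 ≈ -113.02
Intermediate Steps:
G(c, D) = 3/(5 + D)
d = -9 (d = -4 + ((-50 + 1) + 44) = -4 + (-49 + 44) = -4 - 5 = -9)
o(A) = 3*sqrt(A)/4 (o(A) = (3/(5 - 1))*sqrt(A) = (3/4)*sqrt(A) = (3*(1/4))*sqrt(A) = 3*sqrt(A)/4)
o(3)*(d - 78) = (3*sqrt(3)/4)*(-9 - 78) = (3*sqrt(3)/4)*(-87) = -261*sqrt(3)/4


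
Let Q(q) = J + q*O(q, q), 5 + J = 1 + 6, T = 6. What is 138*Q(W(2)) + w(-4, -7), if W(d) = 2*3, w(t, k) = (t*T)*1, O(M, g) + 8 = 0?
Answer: -6372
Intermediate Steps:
O(M, g) = -8 (O(M, g) = -8 + 0 = -8)
w(t, k) = 6*t (w(t, k) = (t*6)*1 = (6*t)*1 = 6*t)
W(d) = 6
J = 2 (J = -5 + (1 + 6) = -5 + 7 = 2)
Q(q) = 2 - 8*q (Q(q) = 2 + q*(-8) = 2 - 8*q)
138*Q(W(2)) + w(-4, -7) = 138*(2 - 8*6) + 6*(-4) = 138*(2 - 48) - 24 = 138*(-46) - 24 = -6348 - 24 = -6372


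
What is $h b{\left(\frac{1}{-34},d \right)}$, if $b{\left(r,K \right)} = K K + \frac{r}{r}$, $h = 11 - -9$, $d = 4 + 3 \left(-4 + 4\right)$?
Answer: $340$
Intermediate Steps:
$d = 4$ ($d = 4 + 3 \cdot 0 = 4 + 0 = 4$)
$h = 20$ ($h = 11 + 9 = 20$)
$b{\left(r,K \right)} = 1 + K^{2}$ ($b{\left(r,K \right)} = K^{2} + 1 = 1 + K^{2}$)
$h b{\left(\frac{1}{-34},d \right)} = 20 \left(1 + 4^{2}\right) = 20 \left(1 + 16\right) = 20 \cdot 17 = 340$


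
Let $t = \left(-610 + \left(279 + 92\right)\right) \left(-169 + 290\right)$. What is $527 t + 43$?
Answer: $-15240270$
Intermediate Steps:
$t = -28919$ ($t = \left(-610 + 371\right) 121 = \left(-239\right) 121 = -28919$)
$527 t + 43 = 527 \left(-28919\right) + 43 = -15240313 + 43 = -15240270$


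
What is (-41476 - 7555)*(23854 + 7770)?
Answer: -1550556344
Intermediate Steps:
(-41476 - 7555)*(23854 + 7770) = -49031*31624 = -1550556344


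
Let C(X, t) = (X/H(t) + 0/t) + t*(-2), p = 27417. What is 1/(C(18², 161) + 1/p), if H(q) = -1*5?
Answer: -137085/53024473 ≈ -0.0025853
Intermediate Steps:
H(q) = -5
C(X, t) = -2*t - X/5 (C(X, t) = (X/(-5) + 0/t) + t*(-2) = (X*(-⅕) + 0) - 2*t = (-X/5 + 0) - 2*t = -X/5 - 2*t = -2*t - X/5)
1/(C(18², 161) + 1/p) = 1/((-2*161 - ⅕*18²) + 1/27417) = 1/((-322 - ⅕*324) + 1/27417) = 1/((-322 - 324/5) + 1/27417) = 1/(-1934/5 + 1/27417) = 1/(-53024473/137085) = -137085/53024473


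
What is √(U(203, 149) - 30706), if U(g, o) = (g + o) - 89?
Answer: I*√30443 ≈ 174.48*I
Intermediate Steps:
U(g, o) = -89 + g + o
√(U(203, 149) - 30706) = √((-89 + 203 + 149) - 30706) = √(263 - 30706) = √(-30443) = I*√30443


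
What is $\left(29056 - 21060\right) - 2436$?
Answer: $5560$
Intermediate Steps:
$\left(29056 - 21060\right) - 2436 = 7996 - 2436 = 5560$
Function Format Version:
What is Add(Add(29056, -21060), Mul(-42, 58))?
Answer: 5560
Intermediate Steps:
Add(Add(29056, -21060), Mul(-42, 58)) = Add(7996, -2436) = 5560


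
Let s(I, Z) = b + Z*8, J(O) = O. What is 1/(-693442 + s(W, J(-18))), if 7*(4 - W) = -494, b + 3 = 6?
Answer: -1/693583 ≈ -1.4418e-6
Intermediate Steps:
b = 3 (b = -3 + 6 = 3)
W = 522/7 (W = 4 - ⅐*(-494) = 4 + 494/7 = 522/7 ≈ 74.571)
s(I, Z) = 3 + 8*Z (s(I, Z) = 3 + Z*8 = 3 + 8*Z)
1/(-693442 + s(W, J(-18))) = 1/(-693442 + (3 + 8*(-18))) = 1/(-693442 + (3 - 144)) = 1/(-693442 - 141) = 1/(-693583) = -1/693583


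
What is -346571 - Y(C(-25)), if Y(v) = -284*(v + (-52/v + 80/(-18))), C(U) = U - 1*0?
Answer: -79727063/225 ≈ -3.5434e+5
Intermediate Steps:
C(U) = U (C(U) = U + 0 = U)
Y(v) = 11360/9 - 284*v + 14768/v (Y(v) = -284*(v + (-52/v + 80*(-1/18))) = -284*(v + (-52/v - 40/9)) = -284*(v + (-40/9 - 52/v)) = -284*(-40/9 + v - 52/v) = 11360/9 - 284*v + 14768/v)
-346571 - Y(C(-25)) = -346571 - (11360/9 - 284*(-25) + 14768/(-25)) = -346571 - (11360/9 + 7100 + 14768*(-1/25)) = -346571 - (11360/9 + 7100 - 14768/25) = -346571 - 1*1748588/225 = -346571 - 1748588/225 = -79727063/225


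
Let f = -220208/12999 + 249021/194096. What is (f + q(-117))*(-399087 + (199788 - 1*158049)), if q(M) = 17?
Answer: -14410689325463/30036356 ≈ -4.7978e+5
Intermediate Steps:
f = -5643495427/360436272 (f = -220208*1/12999 + 249021*(1/194096) = -220208/12999 + 249021/194096 = -5643495427/360436272 ≈ -15.657)
(f + q(-117))*(-399087 + (199788 - 1*158049)) = (-5643495427/360436272 + 17)*(-399087 + (199788 - 1*158049)) = 483921197*(-399087 + (199788 - 158049))/360436272 = 483921197*(-399087 + 41739)/360436272 = (483921197/360436272)*(-357348) = -14410689325463/30036356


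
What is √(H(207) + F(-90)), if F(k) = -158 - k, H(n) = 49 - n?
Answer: I*√226 ≈ 15.033*I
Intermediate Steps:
√(H(207) + F(-90)) = √((49 - 1*207) + (-158 - 1*(-90))) = √((49 - 207) + (-158 + 90)) = √(-158 - 68) = √(-226) = I*√226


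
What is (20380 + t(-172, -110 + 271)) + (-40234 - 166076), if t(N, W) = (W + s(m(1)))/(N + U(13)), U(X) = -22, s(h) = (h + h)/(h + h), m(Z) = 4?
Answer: -18035291/97 ≈ -1.8593e+5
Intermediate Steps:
s(h) = 1 (s(h) = (2*h)/((2*h)) = (2*h)*(1/(2*h)) = 1)
t(N, W) = (1 + W)/(-22 + N) (t(N, W) = (W + 1)/(N - 22) = (1 + W)/(-22 + N))
(20380 + t(-172, -110 + 271)) + (-40234 - 166076) = (20380 + (1 + (-110 + 271))/(-22 - 172)) + (-40234 - 166076) = (20380 + (1 + 161)/(-194)) - 206310 = (20380 - 1/194*162) - 206310 = (20380 - 81/97) - 206310 = 1976779/97 - 206310 = -18035291/97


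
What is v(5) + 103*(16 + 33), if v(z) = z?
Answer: 5052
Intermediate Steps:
v(5) + 103*(16 + 33) = 5 + 103*(16 + 33) = 5 + 103*49 = 5 + 5047 = 5052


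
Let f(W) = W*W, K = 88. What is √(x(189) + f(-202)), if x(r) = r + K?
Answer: √41081 ≈ 202.68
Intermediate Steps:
x(r) = 88 + r (x(r) = r + 88 = 88 + r)
f(W) = W²
√(x(189) + f(-202)) = √((88 + 189) + (-202)²) = √(277 + 40804) = √41081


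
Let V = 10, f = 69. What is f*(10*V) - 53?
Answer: 6847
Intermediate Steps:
f*(10*V) - 53 = 69*(10*10) - 53 = 69*100 - 53 = 6900 - 53 = 6847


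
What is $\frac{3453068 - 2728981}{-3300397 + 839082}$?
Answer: $- \frac{724087}{2461315} \approx -0.29419$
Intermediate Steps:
$\frac{3453068 - 2728981}{-3300397 + 839082} = \frac{724087}{-2461315} = 724087 \left(- \frac{1}{2461315}\right) = - \frac{724087}{2461315}$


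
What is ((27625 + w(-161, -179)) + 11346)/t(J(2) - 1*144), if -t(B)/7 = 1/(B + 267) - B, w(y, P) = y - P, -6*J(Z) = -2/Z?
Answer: -172877226/4464551 ≈ -38.722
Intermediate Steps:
J(Z) = 1/(3*Z) (J(Z) = -(-1)/(3*Z) = 1/(3*Z))
t(B) = -7/(267 + B) + 7*B (t(B) = -7*(1/(B + 267) - B) = -7*(1/(267 + B) - B) = -7/(267 + B) + 7*B)
((27625 + w(-161, -179)) + 11346)/t(J(2) - 1*144) = ((27625 + (-161 - 1*(-179))) + 11346)/((7*(-1 + ((⅓)/2 - 1*144)² + 267*((⅓)/2 - 1*144))/(267 + ((⅓)/2 - 1*144)))) = ((27625 + (-161 + 179)) + 11346)/((7*(-1 + ((⅓)*(½) - 144)² + 267*((⅓)*(½) - 144))/(267 + ((⅓)*(½) - 144)))) = ((27625 + 18) + 11346)/((7*(-1 + (⅙ - 144)² + 267*(⅙ - 144))/(267 + (⅙ - 144)))) = (27643 + 11346)/((7*(-1 + (-863/6)² + 267*(-863/6))/(267 - 863/6))) = 38989/((7*(-1 + 744769/36 - 76807/2)/(739/6))) = 38989/((7*(6/739)*(-637793/36))) = 38989/(-4464551/4434) = 38989*(-4434/4464551) = -172877226/4464551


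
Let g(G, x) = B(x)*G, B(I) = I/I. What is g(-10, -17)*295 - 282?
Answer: -3232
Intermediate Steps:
B(I) = 1
g(G, x) = G (g(G, x) = 1*G = G)
g(-10, -17)*295 - 282 = -10*295 - 282 = -2950 - 282 = -3232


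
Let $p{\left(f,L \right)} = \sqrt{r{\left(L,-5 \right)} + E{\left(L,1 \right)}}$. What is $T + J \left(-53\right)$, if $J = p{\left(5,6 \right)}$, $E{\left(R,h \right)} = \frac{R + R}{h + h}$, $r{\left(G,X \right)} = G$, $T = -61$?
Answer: $-61 - 106 \sqrt{3} \approx -244.6$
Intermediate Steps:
$E{\left(R,h \right)} = \frac{R}{h}$ ($E{\left(R,h \right)} = \frac{2 R}{2 h} = 2 R \frac{1}{2 h} = \frac{R}{h}$)
$p{\left(f,L \right)} = \sqrt{2} \sqrt{L}$ ($p{\left(f,L \right)} = \sqrt{L + \frac{L}{1}} = \sqrt{L + L 1} = \sqrt{L + L} = \sqrt{2 L} = \sqrt{2} \sqrt{L}$)
$J = 2 \sqrt{3}$ ($J = \sqrt{2} \sqrt{6} = 2 \sqrt{3} \approx 3.4641$)
$T + J \left(-53\right) = -61 + 2 \sqrt{3} \left(-53\right) = -61 - 106 \sqrt{3}$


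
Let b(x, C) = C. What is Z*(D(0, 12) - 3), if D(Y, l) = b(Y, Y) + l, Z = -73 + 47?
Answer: -234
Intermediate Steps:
Z = -26
D(Y, l) = Y + l
Z*(D(0, 12) - 3) = -26*((0 + 12) - 3) = -26*(12 - 3) = -26*9 = -234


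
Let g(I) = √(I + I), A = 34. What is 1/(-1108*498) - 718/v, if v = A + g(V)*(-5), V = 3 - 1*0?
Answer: -6735076007/277547352 - 1795*√6/503 ≈ -33.008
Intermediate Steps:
V = 3 (V = 3 + 0 = 3)
g(I) = √2*√I (g(I) = √(2*I) = √2*√I)
v = 34 - 5*√6 (v = 34 + (√2*√3)*(-5) = 34 + √6*(-5) = 34 - 5*√6 ≈ 21.753)
1/(-1108*498) - 718/v = 1/(-1108*498) - 718/(34 - 5*√6) = -1/1108*1/498 - 718/(34 - 5*√6) = -1/551784 - 718/(34 - 5*√6)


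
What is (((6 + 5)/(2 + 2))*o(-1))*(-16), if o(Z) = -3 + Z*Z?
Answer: 88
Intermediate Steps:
o(Z) = -3 + Z²
(((6 + 5)/(2 + 2))*o(-1))*(-16) = (((6 + 5)/(2 + 2))*(-3 + (-1)²))*(-16) = ((11/4)*(-3 + 1))*(-16) = ((11*(¼))*(-2))*(-16) = ((11/4)*(-2))*(-16) = -11/2*(-16) = 88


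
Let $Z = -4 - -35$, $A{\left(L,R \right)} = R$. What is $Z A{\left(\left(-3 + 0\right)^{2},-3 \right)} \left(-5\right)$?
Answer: $465$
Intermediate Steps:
$Z = 31$ ($Z = -4 + 35 = 31$)
$Z A{\left(\left(-3 + 0\right)^{2},-3 \right)} \left(-5\right) = 31 \left(\left(-3\right) \left(-5\right)\right) = 31 \cdot 15 = 465$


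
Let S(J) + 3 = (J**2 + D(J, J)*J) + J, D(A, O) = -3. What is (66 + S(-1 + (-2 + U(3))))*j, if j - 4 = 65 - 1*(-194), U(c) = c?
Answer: 16569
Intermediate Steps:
j = 263 (j = 4 + (65 - 1*(-194)) = 4 + (65 + 194) = 4 + 259 = 263)
S(J) = -3 + J**2 - 2*J (S(J) = -3 + ((J**2 - 3*J) + J) = -3 + (J**2 - 2*J) = -3 + J**2 - 2*J)
(66 + S(-1 + (-2 + U(3))))*j = (66 + (-3 + (-1 + (-2 + 3))**2 - 2*(-1 + (-2 + 3))))*263 = (66 + (-3 + (-1 + 1)**2 - 2*(-1 + 1)))*263 = (66 + (-3 + 0**2 - 2*0))*263 = (66 + (-3 + 0 + 0))*263 = (66 - 3)*263 = 63*263 = 16569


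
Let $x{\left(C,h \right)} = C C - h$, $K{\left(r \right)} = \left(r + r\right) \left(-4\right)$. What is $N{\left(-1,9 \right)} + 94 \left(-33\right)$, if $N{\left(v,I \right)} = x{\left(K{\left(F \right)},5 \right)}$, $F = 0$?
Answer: $-3107$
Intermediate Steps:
$K{\left(r \right)} = - 8 r$ ($K{\left(r \right)} = 2 r \left(-4\right) = - 8 r$)
$x{\left(C,h \right)} = C^{2} - h$
$N{\left(v,I \right)} = -5$ ($N{\left(v,I \right)} = \left(\left(-8\right) 0\right)^{2} - 5 = 0^{2} - 5 = 0 - 5 = -5$)
$N{\left(-1,9 \right)} + 94 \left(-33\right) = -5 + 94 \left(-33\right) = -5 - 3102 = -3107$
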